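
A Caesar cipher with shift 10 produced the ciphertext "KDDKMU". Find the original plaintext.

Step 1: Reverse the shift by subtracting 10 from each letter position.
  K (position 10) -> position (10-10) mod 26 = 0 -> A
  D (position 3) -> position (3-10) mod 26 = 19 -> T
  D (position 3) -> position (3-10) mod 26 = 19 -> T
  K (position 10) -> position (10-10) mod 26 = 0 -> A
  M (position 12) -> position (12-10) mod 26 = 2 -> C
  U (position 20) -> position (20-10) mod 26 = 10 -> K
Decrypted message: ATTACK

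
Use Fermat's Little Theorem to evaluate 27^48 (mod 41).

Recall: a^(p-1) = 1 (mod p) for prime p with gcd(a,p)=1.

Step 1: Since 41 is prime, by Fermat's Little Theorem: 27^40 = 1 (mod 41).
Step 2: Reduce exponent: 48 mod 40 = 8.
Step 3: So 27^48 = 27^8 (mod 41).
Step 4: 27^8 mod 41 = 1.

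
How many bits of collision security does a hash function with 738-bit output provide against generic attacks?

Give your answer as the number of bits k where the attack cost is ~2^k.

Step 1: The hash has a 738-bit output.
Step 2: Collision resistance means it should be infeasible to find any x != y with h(x) = h(y).
By the birthday bound, a generic collision search succeeds after about sqrt(2^738) = 2^(738/2) = 2^369 evaluations.
Step 3: Security level = 369 bits.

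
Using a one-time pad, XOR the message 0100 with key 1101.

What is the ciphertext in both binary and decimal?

Step 1: Write out the XOR operation bit by bit:
  Message: 0100
  Key:     1101
  XOR:     1001
Step 2: Convert to decimal: 1001 = 9.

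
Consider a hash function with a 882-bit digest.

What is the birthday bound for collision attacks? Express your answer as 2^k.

Step 1: The birthday paradox gives collision probability ~50% after sqrt(2^n) = 2^(n/2) hashes.
Step 2: For 882-bit output: 2^(882/2) = 2^441.
Step 3: Approximately 2^441 hash computations needed.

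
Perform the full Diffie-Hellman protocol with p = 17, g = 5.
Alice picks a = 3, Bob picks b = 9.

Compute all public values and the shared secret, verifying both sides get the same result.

Step 1: A = g^a mod p = 5^3 mod 17 = 6.
Step 2: B = g^b mod p = 5^9 mod 17 = 12.
Step 3: Alice computes s = B^a mod p = 12^3 mod 17 = 11.
Step 4: Bob computes s = A^b mod p = 6^9 mod 17 = 11.
Both sides agree: shared secret = 11.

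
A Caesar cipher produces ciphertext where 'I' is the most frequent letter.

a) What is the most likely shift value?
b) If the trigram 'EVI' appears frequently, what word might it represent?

Step 1: In English, 'E' is the most frequent letter (12.7%).
Step 2: The most frequent ciphertext letter is 'I' (position 8).
Step 3: Shift = (8 - 4) mod 26 = 4.
Step 4: Decrypt 'EVI' by shifting back 4:
  E -> A
  V -> R
  I -> E
Step 5: 'EVI' decrypts to 'ARE'.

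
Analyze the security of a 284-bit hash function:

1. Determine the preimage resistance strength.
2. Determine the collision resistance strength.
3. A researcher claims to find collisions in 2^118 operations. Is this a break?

Step 1: Preimage resistance requires brute-force of 2^284 operations.
Step 2: Collision resistance (birthday bound) = 2^(284/2) = 2^142.
Step 3: The claimed attack costs 2^118 operations.
Step 4: Since 2^118 < 2^142, the claimed attack beats the generic birthday bound, so collision resistance is broken.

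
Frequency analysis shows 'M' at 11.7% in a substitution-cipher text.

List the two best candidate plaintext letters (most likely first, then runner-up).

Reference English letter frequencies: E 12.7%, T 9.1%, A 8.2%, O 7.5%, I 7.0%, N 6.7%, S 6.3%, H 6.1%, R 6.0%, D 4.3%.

Step 1: Observed frequency of 'M' is 11.7%.
Step 2: Compute distances to each reference frequency and sort:
  E (12.7%): difference = 1.0% <-- BEST
  T (9.1%): difference = 2.6% <-- RUNNER-UP
  A (8.2%): difference = 3.5%
  O (7.5%): difference = 4.2%
  I (7.0%): difference = 4.7%
Step 3: Most likely is 'E' (12.7%, diff 1.0%); second most likely is 'T' (9.1%, diff 2.6%).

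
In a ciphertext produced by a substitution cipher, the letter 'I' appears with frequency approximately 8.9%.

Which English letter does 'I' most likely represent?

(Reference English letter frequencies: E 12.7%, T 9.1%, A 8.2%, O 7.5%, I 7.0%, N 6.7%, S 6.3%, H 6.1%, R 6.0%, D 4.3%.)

Step 1: The observed frequency is 8.9%.
Step 2: Compare with English frequencies:
  E: 12.7% (difference: 3.8%)
  T: 9.1% (difference: 0.2%) <-- closest
  A: 8.2% (difference: 0.7%)
  O: 7.5% (difference: 1.4%)
  I: 7.0% (difference: 1.9%)
  N: 6.7% (difference: 2.2%)
  S: 6.3% (difference: 2.6%)
  H: 6.1% (difference: 2.8%)
  R: 6.0% (difference: 2.9%)
  D: 4.3% (difference: 4.6%)
Step 3: 'I' most likely represents 'T' (frequency 9.1%).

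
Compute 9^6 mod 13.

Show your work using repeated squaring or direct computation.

Step 1: Compute 9^6 mod 13 step by step, reducing modulo 13 at each step.
  9^1 mod 13 = 9
  9^2 mod 13 = (9 * 9) mod 13 = 3
  9^3 mod 13 = (3 * 9) mod 13 = 1
  9^4 mod 13 = (1 * 9) mod 13 = 9
  9^5 mod 13 = (9 * 9) mod 13 = 3
  9^6 mod 13 = (3 * 9) mod 13 = 1
Step 2: Result = 1.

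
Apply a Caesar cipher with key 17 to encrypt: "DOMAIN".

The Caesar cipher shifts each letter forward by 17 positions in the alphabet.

Step 1: For each letter, shift forward by 17 positions (mod 26).
  D (position 3) -> position (3+17) mod 26 = 20 -> U
  O (position 14) -> position (14+17) mod 26 = 5 -> F
  M (position 12) -> position (12+17) mod 26 = 3 -> D
  A (position 0) -> position (0+17) mod 26 = 17 -> R
  I (position 8) -> position (8+17) mod 26 = 25 -> Z
  N (position 13) -> position (13+17) mod 26 = 4 -> E
Result: UFDRZE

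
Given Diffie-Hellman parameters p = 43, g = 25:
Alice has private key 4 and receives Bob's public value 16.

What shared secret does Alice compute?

Step 1: s = B^a mod p = 16^4 mod 43.
  16^1 mod 43 = 16
  16^2 mod 43 = (16 * 16) mod 43 = 41
  16^3 mod 43 = (41 * 16) mod 43 = 11
  16^4 mod 43 = (11 * 16) mod 43 = 4
Result: shared secret = 4.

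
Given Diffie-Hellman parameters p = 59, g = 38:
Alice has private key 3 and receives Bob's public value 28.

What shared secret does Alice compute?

Step 1: s = B^a mod p = 28^3 mod 59.
  28^1 mod 59 = 28
  28^2 mod 59 = (28 * 28) mod 59 = 17
  28^3 mod 59 = (17 * 28) mod 59 = 4
Result: shared secret = 4.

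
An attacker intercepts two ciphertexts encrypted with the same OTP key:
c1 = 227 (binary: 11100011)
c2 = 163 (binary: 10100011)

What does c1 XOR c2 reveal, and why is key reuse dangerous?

Step 1: c1 XOR c2 = (m1 XOR k) XOR (m2 XOR k).
Step 2: By XOR associativity/commutativity: = m1 XOR m2 XOR k XOR k = m1 XOR m2.
Step 3: 11100011 XOR 10100011 = 01000000 = 64.
Step 4: The key cancels out! An attacker learns m1 XOR m2 = 64, revealing the relationship between plaintexts.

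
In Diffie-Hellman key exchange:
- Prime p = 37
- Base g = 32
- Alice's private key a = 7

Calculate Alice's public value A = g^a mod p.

Step 1: A = g^a mod p = 32^7 mod 37.
  32^1 mod 37 = 32
  32^2 mod 37 = (32 * 32) mod 37 = 25
  32^3 mod 37 = (25 * 32) mod 37 = 23
  32^4 mod 37 = (23 * 32) mod 37 = 33
  32^5 mod 37 = (33 * 32) mod 37 = 20
  32^6 mod 37 = (20 * 32) mod 37 = 11
  32^7 mod 37 = (11 * 32) mod 37 = 19
Result: A = 19.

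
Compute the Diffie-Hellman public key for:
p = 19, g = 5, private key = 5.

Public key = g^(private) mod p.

Step 1: A = g^a mod p = 5^5 mod 19.
  5^1 mod 19 = 5
  5^2 mod 19 = (5 * 5) mod 19 = 6
  5^3 mod 19 = (6 * 5) mod 19 = 11
  5^4 mod 19 = (11 * 5) mod 19 = 17
  5^5 mod 19 = (17 * 5) mod 19 = 9
Result: A = 9.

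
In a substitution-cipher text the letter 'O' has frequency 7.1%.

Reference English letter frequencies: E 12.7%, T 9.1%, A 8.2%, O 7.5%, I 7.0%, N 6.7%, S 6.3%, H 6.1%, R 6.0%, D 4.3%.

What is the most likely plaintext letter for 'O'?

Step 1: The observed frequency is 7.1%.
Step 2: Compare with English frequencies:
  E: 12.7% (difference: 5.6%)
  T: 9.1% (difference: 2.0%)
  A: 8.2% (difference: 1.1%)
  O: 7.5% (difference: 0.4%)
  I: 7.0% (difference: 0.1%) <-- closest
  N: 6.7% (difference: 0.4%)
  S: 6.3% (difference: 0.8%)
  H: 6.1% (difference: 1.0%)
  R: 6.0% (difference: 1.1%)
  D: 4.3% (difference: 2.8%)
Step 3: 'O' most likely represents 'I' (frequency 7.0%).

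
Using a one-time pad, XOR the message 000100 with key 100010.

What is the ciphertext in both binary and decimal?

Step 1: Write out the XOR operation bit by bit:
  Message: 000100
  Key:     100010
  XOR:     100110
Step 2: Convert to decimal: 100110 = 38.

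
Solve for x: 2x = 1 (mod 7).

Step 1: We need x such that 2 * x = 1 (mod 7).
Step 2: Using the extended Euclidean algorithm or trial:
  2 * 4 = 8 = 1 * 7 + 1.
Step 3: Since 8 mod 7 = 1, the inverse is x = 4.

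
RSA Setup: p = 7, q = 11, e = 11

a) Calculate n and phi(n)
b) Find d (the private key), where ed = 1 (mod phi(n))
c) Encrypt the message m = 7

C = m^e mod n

Step 1: n = 7 * 11 = 77.
Step 2: phi(n) = (7-1)(11-1) = 6 * 10 = 60.
Step 3: Find d = 11^(-1) mod 60 = 11.
  Verify: 11 * 11 = 121 = 1 (mod 60).
Step 4: C = 7^11 mod 77 = 7.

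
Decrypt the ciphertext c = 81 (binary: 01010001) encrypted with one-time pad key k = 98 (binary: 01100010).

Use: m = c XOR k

Step 1: XOR ciphertext with key:
  Ciphertext: 01010001
  Key:        01100010
  XOR:        00110011
Step 2: Plaintext = 00110011 = 51 in decimal.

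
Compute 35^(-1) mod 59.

Step 1: We need x such that 35 * x = 1 (mod 59).
Step 2: Using the extended Euclidean algorithm or trial:
  35 * 27 = 945 = 16 * 59 + 1.
Step 3: Since 945 mod 59 = 1, the inverse is x = 27.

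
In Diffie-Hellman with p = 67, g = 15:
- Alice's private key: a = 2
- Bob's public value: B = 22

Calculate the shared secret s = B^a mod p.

Step 1: s = B^a mod p = 22^2 mod 67.
  22^1 mod 67 = 22
  22^2 mod 67 = (22 * 22) mod 67 = 15
Result: shared secret = 15.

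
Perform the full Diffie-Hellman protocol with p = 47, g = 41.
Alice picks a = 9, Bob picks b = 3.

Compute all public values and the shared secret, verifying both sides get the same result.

Step 1: A = g^a mod p = 41^9 mod 47 = 44.
Step 2: B = g^b mod p = 41^3 mod 47 = 19.
Step 3: Alice computes s = B^a mod p = 19^9 mod 47 = 20.
Step 4: Bob computes s = A^b mod p = 44^3 mod 47 = 20.
Both sides agree: shared secret = 20.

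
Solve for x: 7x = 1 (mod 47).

Step 1: We need x such that 7 * x = 1 (mod 47).
Step 2: Using the extended Euclidean algorithm or trial:
  7 * 27 = 189 = 4 * 47 + 1.
Step 3: Since 189 mod 47 = 1, the inverse is x = 27.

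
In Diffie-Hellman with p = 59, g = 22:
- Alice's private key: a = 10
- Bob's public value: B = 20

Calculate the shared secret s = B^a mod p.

Step 1: s = B^a mod p = 20^10 mod 59.
  20^1 mod 59 = 20
  20^2 mod 59 = (20 * 20) mod 59 = 46
  20^3 mod 59 = (46 * 20) mod 59 = 35
  20^4 mod 59 = (35 * 20) mod 59 = 51
  20^5 mod 59 = (51 * 20) mod 59 = 17
  20^6 mod 59 = (17 * 20) mod 59 = 45
  20^7 mod 59 = (45 * 20) mod 59 = 15
  20^8 mod 59 = (15 * 20) mod 59 = 5
  20^9 mod 59 = (5 * 20) mod 59 = 41
  20^10 mod 59 = (41 * 20) mod 59 = 53
Result: shared secret = 53.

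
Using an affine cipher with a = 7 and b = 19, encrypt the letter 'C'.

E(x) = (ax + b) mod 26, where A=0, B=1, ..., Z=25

Step 1: Convert 'C' to number: x = 2.
Step 2: E(2) = (7 * 2 + 19) mod 26 = 33 mod 26 = 7.
Step 3: Convert 7 back to letter: H.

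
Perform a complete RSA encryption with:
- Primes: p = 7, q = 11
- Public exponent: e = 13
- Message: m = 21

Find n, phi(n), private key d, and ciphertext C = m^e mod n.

Step 1: n = 7 * 11 = 77.
Step 2: phi(n) = (7-1)(11-1) = 6 * 10 = 60.
Step 3: Find d = 13^(-1) mod 60 = 37.
  Verify: 13 * 37 = 481 = 1 (mod 60).
Step 4: C = 21^13 mod 77 = 21.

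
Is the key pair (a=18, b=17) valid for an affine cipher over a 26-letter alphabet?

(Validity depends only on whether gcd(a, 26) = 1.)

Step 1: Compute gcd(18, 26).
Step 2: gcd(18, 26) = 2.
Since gcd = 2 != 1, 18 shares a common factor with 26, so it cannot be used.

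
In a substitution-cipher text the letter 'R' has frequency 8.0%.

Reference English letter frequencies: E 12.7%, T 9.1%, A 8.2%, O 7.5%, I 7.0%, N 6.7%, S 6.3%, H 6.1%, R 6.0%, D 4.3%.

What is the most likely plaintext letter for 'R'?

Step 1: The observed frequency is 8.0%.
Step 2: Compare with English frequencies:
  E: 12.7% (difference: 4.7%)
  T: 9.1% (difference: 1.1%)
  A: 8.2% (difference: 0.2%) <-- closest
  O: 7.5% (difference: 0.5%)
  I: 7.0% (difference: 1.0%)
  N: 6.7% (difference: 1.3%)
  S: 6.3% (difference: 1.7%)
  H: 6.1% (difference: 1.9%)
  R: 6.0% (difference: 2.0%)
  D: 4.3% (difference: 3.7%)
Step 3: 'R' most likely represents 'A' (frequency 8.2%).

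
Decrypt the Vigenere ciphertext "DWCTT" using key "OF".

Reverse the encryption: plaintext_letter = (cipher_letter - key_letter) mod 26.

Step 1: Extend key: OFOFO
Step 2: Decrypt each letter (c - k) mod 26:
  D(3) - O(14) = (3-14) mod 26 = 15 = P
  W(22) - F(5) = (22-5) mod 26 = 17 = R
  C(2) - O(14) = (2-14) mod 26 = 14 = O
  T(19) - F(5) = (19-5) mod 26 = 14 = O
  T(19) - O(14) = (19-14) mod 26 = 5 = F
Plaintext: PROOF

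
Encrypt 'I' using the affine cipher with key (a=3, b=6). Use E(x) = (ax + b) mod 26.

Step 1: Convert 'I' to number: x = 8.
Step 2: E(8) = (3 * 8 + 6) mod 26 = 30 mod 26 = 4.
Step 3: Convert 4 back to letter: E.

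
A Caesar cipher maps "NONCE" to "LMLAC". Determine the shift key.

Step 1: Compare first letters: N (position 13) -> L (position 11).
Step 2: Shift = (11 - 13) mod 26 = 24.
The shift value is 24.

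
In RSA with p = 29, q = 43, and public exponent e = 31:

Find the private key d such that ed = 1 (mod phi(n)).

Step 1: n = 29 * 43 = 1247.
Step 2: phi(n) = 28 * 42 = 1176.
Step 3: Find d such that 31 * d = 1 (mod 1176).
Step 4: d = 31^(-1) mod 1176 = 607.
Verification: 31 * 607 = 18817 = 16 * 1176 + 1.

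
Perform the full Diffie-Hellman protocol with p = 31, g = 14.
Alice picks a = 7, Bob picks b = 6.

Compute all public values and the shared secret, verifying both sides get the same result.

Step 1: A = g^a mod p = 14^7 mod 31 = 19.
Step 2: B = g^b mod p = 14^6 mod 31 = 8.
Step 3: Alice computes s = B^a mod p = 8^7 mod 31 = 2.
Step 4: Bob computes s = A^b mod p = 19^6 mod 31 = 2.
Both sides agree: shared secret = 2.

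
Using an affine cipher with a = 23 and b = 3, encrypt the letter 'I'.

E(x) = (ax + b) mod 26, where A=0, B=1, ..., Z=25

Step 1: Convert 'I' to number: x = 8.
Step 2: E(8) = (23 * 8 + 3) mod 26 = 187 mod 26 = 5.
Step 3: Convert 5 back to letter: F.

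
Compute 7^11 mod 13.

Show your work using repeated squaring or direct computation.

Step 1: Compute 7^11 mod 13 step by step, reducing modulo 13 at each step.
  7^1 mod 13 = 7
  7^2 mod 13 = (7 * 7) mod 13 = 10
  7^3 mod 13 = (10 * 7) mod 13 = 5
  7^4 mod 13 = (5 * 7) mod 13 = 9
  7^5 mod 13 = (9 * 7) mod 13 = 11
  7^6 mod 13 = (11 * 7) mod 13 = 12
  7^7 mod 13 = (12 * 7) mod 13 = 6
  7^8 mod 13 = (6 * 7) mod 13 = 3
  7^9 mod 13 = (3 * 7) mod 13 = 8
  7^10 mod 13 = (8 * 7) mod 13 = 4
  7^11 mod 13 = (4 * 7) mod 13 = 2
Step 2: Result = 2.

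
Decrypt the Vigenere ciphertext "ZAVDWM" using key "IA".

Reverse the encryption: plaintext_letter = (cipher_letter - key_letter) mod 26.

Step 1: Extend key: IAIAIA
Step 2: Decrypt each letter (c - k) mod 26:
  Z(25) - I(8) = (25-8) mod 26 = 17 = R
  A(0) - A(0) = (0-0) mod 26 = 0 = A
  V(21) - I(8) = (21-8) mod 26 = 13 = N
  D(3) - A(0) = (3-0) mod 26 = 3 = D
  W(22) - I(8) = (22-8) mod 26 = 14 = O
  M(12) - A(0) = (12-0) mod 26 = 12 = M
Plaintext: RANDOM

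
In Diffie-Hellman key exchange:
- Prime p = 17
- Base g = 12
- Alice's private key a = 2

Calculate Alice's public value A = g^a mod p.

Step 1: A = g^a mod p = 12^2 mod 17.
  12^1 mod 17 = 12
  12^2 mod 17 = (12 * 12) mod 17 = 8
Result: A = 8.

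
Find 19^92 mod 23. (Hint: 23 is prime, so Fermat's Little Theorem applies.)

Step 1: Since 23 is prime, by Fermat's Little Theorem: 19^22 = 1 (mod 23).
Step 2: Reduce exponent: 92 mod 22 = 4.
Step 3: So 19^92 = 19^4 (mod 23).
Step 4: 19^4 mod 23 = 3.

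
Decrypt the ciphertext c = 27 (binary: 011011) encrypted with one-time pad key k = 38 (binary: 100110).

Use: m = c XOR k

Step 1: XOR ciphertext with key:
  Ciphertext: 011011
  Key:        100110
  XOR:        111101
Step 2: Plaintext = 111101 = 61 in decimal.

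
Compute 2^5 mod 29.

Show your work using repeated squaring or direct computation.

Step 1: Compute 2^5 mod 29 step by step, reducing modulo 29 at each step.
  2^1 mod 29 = 2
  2^2 mod 29 = (2 * 2) mod 29 = 4
  2^3 mod 29 = (4 * 2) mod 29 = 8
  2^4 mod 29 = (8 * 2) mod 29 = 16
  2^5 mod 29 = (16 * 2) mod 29 = 3
Step 2: Result = 3.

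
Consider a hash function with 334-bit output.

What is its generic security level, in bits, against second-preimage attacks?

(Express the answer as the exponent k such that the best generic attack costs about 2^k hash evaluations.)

Step 1: The hash has a 334-bit output.
Step 2: Second-preimage resistance means: given a specific input x, it should be infeasible to find a different y with h(y) = h(x).
With a 334-bit output, a generic search for a second preimage costs about 2^334 evaluations (each trial matches the fixed target with probability 2^-334).
Step 3: Security level = 334 bits.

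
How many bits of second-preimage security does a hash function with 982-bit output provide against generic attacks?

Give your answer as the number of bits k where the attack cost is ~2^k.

Step 1: The hash has a 982-bit output.
Step 2: Second-preimage resistance means: given a specific input x, it should be infeasible to find a different y with h(y) = h(x).
With a 982-bit output, a generic search for a second preimage costs about 2^982 evaluations (each trial matches the fixed target with probability 2^-982).
Step 3: Security level = 982 bits.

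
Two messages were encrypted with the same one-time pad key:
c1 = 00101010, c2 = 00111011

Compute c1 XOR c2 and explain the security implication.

Step 1: c1 XOR c2 = (m1 XOR k) XOR (m2 XOR k).
Step 2: By XOR associativity/commutativity: = m1 XOR m2 XOR k XOR k = m1 XOR m2.
Step 3: 00101010 XOR 00111011 = 00010001 = 17.
Step 4: The key cancels out! An attacker learns m1 XOR m2 = 17, revealing the relationship between plaintexts.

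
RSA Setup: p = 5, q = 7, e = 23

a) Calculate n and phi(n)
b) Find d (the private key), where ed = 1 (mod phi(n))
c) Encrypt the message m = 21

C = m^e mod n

Step 1: n = 5 * 7 = 35.
Step 2: phi(n) = (5-1)(7-1) = 4 * 6 = 24.
Step 3: Find d = 23^(-1) mod 24 = 23.
  Verify: 23 * 23 = 529 = 1 (mod 24).
Step 4: C = 21^23 mod 35 = 21.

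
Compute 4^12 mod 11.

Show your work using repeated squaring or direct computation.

Step 1: Compute 4^12 mod 11 step by step, reducing modulo 11 at each step.
  4^1 mod 11 = 4
  4^2 mod 11 = (4 * 4) mod 11 = 5
  4^3 mod 11 = (5 * 4) mod 11 = 9
  4^4 mod 11 = (9 * 4) mod 11 = 3
  4^5 mod 11 = (3 * 4) mod 11 = 1
  4^6 mod 11 = (1 * 4) mod 11 = 4
  4^7 mod 11 = (4 * 4) mod 11 = 5
  4^8 mod 11 = (5 * 4) mod 11 = 9
  4^9 mod 11 = (9 * 4) mod 11 = 3
  4^10 mod 11 = (3 * 4) mod 11 = 1
  4^11 mod 11 = (1 * 4) mod 11 = 4
  4^12 mod 11 = (4 * 4) mod 11 = 5
Step 2: Result = 5.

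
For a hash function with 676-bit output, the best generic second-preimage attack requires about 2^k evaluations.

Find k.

Step 1: The hash has a 676-bit output.
Step 2: Second-preimage resistance means: given a specific input x, it should be infeasible to find a different y with h(y) = h(x).
With a 676-bit output, a generic search for a second preimage costs about 2^676 evaluations (each trial matches the fixed target with probability 2^-676).
Step 3: Security level = 676 bits.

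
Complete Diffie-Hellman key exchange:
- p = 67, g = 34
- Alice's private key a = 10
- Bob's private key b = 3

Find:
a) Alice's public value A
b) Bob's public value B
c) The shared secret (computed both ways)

Step 1: A = g^a mod p = 34^10 mod 67 = 60.
Step 2: B = g^b mod p = 34^3 mod 67 = 42.
Step 3: Alice computes s = B^a mod p = 42^10 mod 67 = 59.
Step 4: Bob computes s = A^b mod p = 60^3 mod 67 = 59.
Both sides agree: shared secret = 59.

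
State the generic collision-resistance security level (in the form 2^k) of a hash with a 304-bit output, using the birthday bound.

Step 1: The birthday paradox gives collision probability ~50% after sqrt(2^n) = 2^(n/2) hashes.
Step 2: For 304-bit output: 2^(304/2) = 2^152.
Step 3: Approximately 2^152 hash computations needed.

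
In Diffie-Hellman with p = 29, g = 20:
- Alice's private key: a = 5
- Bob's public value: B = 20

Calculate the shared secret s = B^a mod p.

Step 1: s = B^a mod p = 20^5 mod 29.
  20^1 mod 29 = 20
  20^2 mod 29 = (20 * 20) mod 29 = 23
  20^3 mod 29 = (23 * 20) mod 29 = 25
  20^4 mod 29 = (25 * 20) mod 29 = 7
  20^5 mod 29 = (7 * 20) mod 29 = 24
Result: shared secret = 24.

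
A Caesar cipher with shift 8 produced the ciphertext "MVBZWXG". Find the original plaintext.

Step 1: Reverse the shift by subtracting 8 from each letter position.
  M (position 12) -> position (12-8) mod 26 = 4 -> E
  V (position 21) -> position (21-8) mod 26 = 13 -> N
  B (position 1) -> position (1-8) mod 26 = 19 -> T
  Z (position 25) -> position (25-8) mod 26 = 17 -> R
  W (position 22) -> position (22-8) mod 26 = 14 -> O
  X (position 23) -> position (23-8) mod 26 = 15 -> P
  G (position 6) -> position (6-8) mod 26 = 24 -> Y
Decrypted message: ENTROPY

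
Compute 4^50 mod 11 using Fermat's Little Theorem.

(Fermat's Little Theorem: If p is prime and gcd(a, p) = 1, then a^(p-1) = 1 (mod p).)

Step 1: Since 11 is prime, by Fermat's Little Theorem: 4^10 = 1 (mod 11).
Step 2: Reduce exponent: 50 mod 10 = 0.
Step 3: So 4^50 = 4^0 (mod 11).
Step 4: 4^0 mod 11 = 1.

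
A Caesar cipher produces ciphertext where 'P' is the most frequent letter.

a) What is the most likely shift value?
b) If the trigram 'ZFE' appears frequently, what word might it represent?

Step 1: In English, 'E' is the most frequent letter (12.7%).
Step 2: The most frequent ciphertext letter is 'P' (position 15).
Step 3: Shift = (15 - 4) mod 26 = 11.
Step 4: Decrypt 'ZFE' by shifting back 11:
  Z -> O
  F -> U
  E -> T
Step 5: 'ZFE' decrypts to 'OUT'.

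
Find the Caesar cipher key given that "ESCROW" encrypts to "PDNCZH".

Step 1: Compare first letters: E (position 4) -> P (position 15).
Step 2: Shift = (15 - 4) mod 26 = 11.
The shift value is 11.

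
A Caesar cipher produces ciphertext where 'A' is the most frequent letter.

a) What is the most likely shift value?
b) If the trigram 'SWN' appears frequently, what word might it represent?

Step 1: In English, 'E' is the most frequent letter (12.7%).
Step 2: The most frequent ciphertext letter is 'A' (position 0).
Step 3: Shift = (0 - 4) mod 26 = 22.
Step 4: Decrypt 'SWN' by shifting back 22:
  S -> W
  W -> A
  N -> R
Step 5: 'SWN' decrypts to 'WAR'.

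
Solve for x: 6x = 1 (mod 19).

Step 1: We need x such that 6 * x = 1 (mod 19).
Step 2: Using the extended Euclidean algorithm or trial:
  6 * 16 = 96 = 5 * 19 + 1.
Step 3: Since 96 mod 19 = 1, the inverse is x = 16.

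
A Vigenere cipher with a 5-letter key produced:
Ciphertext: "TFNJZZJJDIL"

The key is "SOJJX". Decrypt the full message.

Step 1: Key 'SOJJX' has length 5. Extended key: SOJJXSOJJXS
Step 2: Decrypt each position:
  T(19) - S(18) = 1 = B
  F(5) - O(14) = 17 = R
  N(13) - J(9) = 4 = E
  J(9) - J(9) = 0 = A
  Z(25) - X(23) = 2 = C
  Z(25) - S(18) = 7 = H
  J(9) - O(14) = 21 = V
  J(9) - J(9) = 0 = A
  D(3) - J(9) = 20 = U
  I(8) - X(23) = 11 = L
  L(11) - S(18) = 19 = T
Plaintext: BREACHVAULT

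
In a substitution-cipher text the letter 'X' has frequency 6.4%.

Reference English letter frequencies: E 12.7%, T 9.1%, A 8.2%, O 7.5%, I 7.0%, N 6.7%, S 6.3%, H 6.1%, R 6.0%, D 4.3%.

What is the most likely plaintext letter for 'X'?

Step 1: The observed frequency is 6.4%.
Step 2: Compare with English frequencies:
  E: 12.7% (difference: 6.3%)
  T: 9.1% (difference: 2.7%)
  A: 8.2% (difference: 1.8%)
  O: 7.5% (difference: 1.1%)
  I: 7.0% (difference: 0.6%)
  N: 6.7% (difference: 0.3%)
  S: 6.3% (difference: 0.1%) <-- closest
  H: 6.1% (difference: 0.3%)
  R: 6.0% (difference: 0.4%)
  D: 4.3% (difference: 2.1%)
Step 3: 'X' most likely represents 'S' (frequency 6.3%).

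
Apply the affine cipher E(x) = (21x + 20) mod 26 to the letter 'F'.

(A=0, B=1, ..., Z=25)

Step 1: Convert 'F' to number: x = 5.
Step 2: E(5) = (21 * 5 + 20) mod 26 = 125 mod 26 = 21.
Step 3: Convert 21 back to letter: V.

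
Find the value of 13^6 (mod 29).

Step 1: Compute 13^6 mod 29 step by step, reducing modulo 29 at each step.
  13^1 mod 29 = 13
  13^2 mod 29 = (13 * 13) mod 29 = 24
  13^3 mod 29 = (24 * 13) mod 29 = 22
  13^4 mod 29 = (22 * 13) mod 29 = 25
  13^5 mod 29 = (25 * 13) mod 29 = 6
  13^6 mod 29 = (6 * 13) mod 29 = 20
Step 2: Result = 20.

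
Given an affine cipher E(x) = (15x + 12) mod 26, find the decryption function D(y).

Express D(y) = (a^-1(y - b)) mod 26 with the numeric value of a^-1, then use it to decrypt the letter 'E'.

Step 1: Find a^-1, the modular inverse of 15 mod 26.
Step 2: We need 15 * a^-1 = 1 (mod 26).
Step 3: 15 * 7 = 105 = 4 * 26 + 1, so a^-1 = 7.
Step 4: D(y) = 7(y - 12) mod 26.
Step 5: Apply to 'E' (y = 4): D(4) = 7 * (4 - 12) mod 26 = 7 * -8 mod 26 = 22 -> 'W'.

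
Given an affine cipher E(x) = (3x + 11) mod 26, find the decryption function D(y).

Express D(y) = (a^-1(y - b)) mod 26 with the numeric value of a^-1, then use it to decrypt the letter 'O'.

Step 1: Find a^-1, the modular inverse of 3 mod 26.
Step 2: We need 3 * a^-1 = 1 (mod 26).
Step 3: 3 * 9 = 27 = 1 * 26 + 1, so a^-1 = 9.
Step 4: D(y) = 9(y - 11) mod 26.
Step 5: Apply to 'O' (y = 14): D(14) = 9 * (14 - 11) mod 26 = 9 * 3 mod 26 = 1 -> 'B'.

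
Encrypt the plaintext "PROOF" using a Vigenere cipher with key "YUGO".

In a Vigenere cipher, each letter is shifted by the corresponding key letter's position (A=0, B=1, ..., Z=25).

Step 1: Repeat key to match plaintext length:
  Plaintext: PROOF
  Key:       YUGOY
Step 2: Encrypt each letter:
  P(15) + Y(24) = (15+24) mod 26 = 13 = N
  R(17) + U(20) = (17+20) mod 26 = 11 = L
  O(14) + G(6) = (14+6) mod 26 = 20 = U
  O(14) + O(14) = (14+14) mod 26 = 2 = C
  F(5) + Y(24) = (5+24) mod 26 = 3 = D
Ciphertext: NLUCD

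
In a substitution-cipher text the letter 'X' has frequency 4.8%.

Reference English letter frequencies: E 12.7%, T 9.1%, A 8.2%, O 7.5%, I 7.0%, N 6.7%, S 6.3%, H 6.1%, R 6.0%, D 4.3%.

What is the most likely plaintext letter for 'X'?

Step 1: The observed frequency is 4.8%.
Step 2: Compare with English frequencies:
  E: 12.7% (difference: 7.9%)
  T: 9.1% (difference: 4.3%)
  A: 8.2% (difference: 3.4%)
  O: 7.5% (difference: 2.7%)
  I: 7.0% (difference: 2.2%)
  N: 6.7% (difference: 1.9%)
  S: 6.3% (difference: 1.5%)
  H: 6.1% (difference: 1.3%)
  R: 6.0% (difference: 1.2%)
  D: 4.3% (difference: 0.5%) <-- closest
Step 3: 'X' most likely represents 'D' (frequency 4.3%).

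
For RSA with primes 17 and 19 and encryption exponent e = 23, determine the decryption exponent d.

Step 1: n = 17 * 19 = 323.
Step 2: phi(n) = 16 * 18 = 288.
Step 3: Find d such that 23 * d = 1 (mod 288).
Step 4: d = 23^(-1) mod 288 = 263.
Verification: 23 * 263 = 6049 = 21 * 288 + 1.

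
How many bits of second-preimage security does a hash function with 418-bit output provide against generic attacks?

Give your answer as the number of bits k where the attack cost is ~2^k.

Step 1: The hash has a 418-bit output.
Step 2: Second-preimage resistance means: given a specific input x, it should be infeasible to find a different y with h(y) = h(x).
With a 418-bit output, a generic search for a second preimage costs about 2^418 evaluations (each trial matches the fixed target with probability 2^-418).
Step 3: Security level = 418 bits.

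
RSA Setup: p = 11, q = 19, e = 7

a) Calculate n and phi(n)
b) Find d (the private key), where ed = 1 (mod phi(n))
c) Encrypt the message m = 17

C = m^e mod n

Step 1: n = 11 * 19 = 209.
Step 2: phi(n) = (11-1)(19-1) = 10 * 18 = 180.
Step 3: Find d = 7^(-1) mod 180 = 103.
  Verify: 7 * 103 = 721 = 1 (mod 180).
Step 4: C = 17^7 mod 209 = 195.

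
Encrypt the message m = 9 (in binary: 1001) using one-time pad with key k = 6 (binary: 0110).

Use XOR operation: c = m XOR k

Step 1: Write out the XOR operation bit by bit:
  Message: 1001
  Key:     0110
  XOR:     1111
Step 2: Convert to decimal: 1111 = 15.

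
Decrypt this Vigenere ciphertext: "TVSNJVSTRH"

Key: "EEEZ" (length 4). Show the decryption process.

Step 1: Key 'EEEZ' has length 4. Extended key: EEEZEEEZEE
Step 2: Decrypt each position:
  T(19) - E(4) = 15 = P
  V(21) - E(4) = 17 = R
  S(18) - E(4) = 14 = O
  N(13) - Z(25) = 14 = O
  J(9) - E(4) = 5 = F
  V(21) - E(4) = 17 = R
  S(18) - E(4) = 14 = O
  T(19) - Z(25) = 20 = U
  R(17) - E(4) = 13 = N
  H(7) - E(4) = 3 = D
Plaintext: PROOFROUND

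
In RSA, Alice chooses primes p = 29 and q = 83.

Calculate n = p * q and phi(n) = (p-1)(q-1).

Step 1: n = p * q = 29 * 83 = 2407.
Step 2: phi(n) = (p-1)(q-1) = 28 * 82 = 2296.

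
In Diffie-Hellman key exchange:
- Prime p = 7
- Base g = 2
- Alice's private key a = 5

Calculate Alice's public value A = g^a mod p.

Step 1: A = g^a mod p = 2^5 mod 7.
  2^1 mod 7 = 2
  2^2 mod 7 = (2 * 2) mod 7 = 4
  2^3 mod 7 = (4 * 2) mod 7 = 1
  2^4 mod 7 = (1 * 2) mod 7 = 2
  2^5 mod 7 = (2 * 2) mod 7 = 4
Result: A = 4.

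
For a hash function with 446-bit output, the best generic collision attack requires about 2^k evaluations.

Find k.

Step 1: The hash has a 446-bit output.
Step 2: Collision resistance means it should be infeasible to find any x != y with h(x) = h(y).
By the birthday bound, a generic collision search succeeds after about sqrt(2^446) = 2^(446/2) = 2^223 evaluations.
Step 3: Security level = 223 bits.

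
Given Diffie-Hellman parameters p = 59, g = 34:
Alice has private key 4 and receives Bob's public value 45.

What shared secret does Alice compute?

Step 1: s = B^a mod p = 45^4 mod 59.
  45^1 mod 59 = 45
  45^2 mod 59 = (45 * 45) mod 59 = 19
  45^3 mod 59 = (19 * 45) mod 59 = 29
  45^4 mod 59 = (29 * 45) mod 59 = 7
Result: shared secret = 7.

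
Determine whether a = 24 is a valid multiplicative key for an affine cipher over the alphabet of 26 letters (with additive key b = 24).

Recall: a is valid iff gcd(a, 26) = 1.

Step 1: Compute gcd(24, 26).
Step 2: gcd(24, 26) = 2.
Since gcd = 2 != 1, 24 shares a common factor with 26, so it cannot be used.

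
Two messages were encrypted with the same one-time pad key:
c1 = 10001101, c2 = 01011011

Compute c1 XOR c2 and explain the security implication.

Step 1: c1 XOR c2 = (m1 XOR k) XOR (m2 XOR k).
Step 2: By XOR associativity/commutativity: = m1 XOR m2 XOR k XOR k = m1 XOR m2.
Step 3: 10001101 XOR 01011011 = 11010110 = 214.
Step 4: The key cancels out! An attacker learns m1 XOR m2 = 214, revealing the relationship between plaintexts.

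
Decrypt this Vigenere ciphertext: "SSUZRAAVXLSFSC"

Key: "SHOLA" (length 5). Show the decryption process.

Step 1: Key 'SHOLA' has length 5. Extended key: SHOLASHOLASHOL
Step 2: Decrypt each position:
  S(18) - S(18) = 0 = A
  S(18) - H(7) = 11 = L
  U(20) - O(14) = 6 = G
  Z(25) - L(11) = 14 = O
  R(17) - A(0) = 17 = R
  A(0) - S(18) = 8 = I
  A(0) - H(7) = 19 = T
  V(21) - O(14) = 7 = H
  X(23) - L(11) = 12 = M
  L(11) - A(0) = 11 = L
  S(18) - S(18) = 0 = A
  F(5) - H(7) = 24 = Y
  S(18) - O(14) = 4 = E
  C(2) - L(11) = 17 = R
Plaintext: ALGORITHMLAYER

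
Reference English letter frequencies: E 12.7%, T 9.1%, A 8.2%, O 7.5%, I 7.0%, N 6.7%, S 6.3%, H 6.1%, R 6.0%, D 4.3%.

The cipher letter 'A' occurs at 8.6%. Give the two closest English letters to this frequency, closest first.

Step 1: Observed frequency of 'A' is 8.6%.
Step 2: Compute distances to each reference frequency and sort:
  A (8.2%): difference = 0.4% <-- BEST
  T (9.1%): difference = 0.5% <-- RUNNER-UP
  O (7.5%): difference = 1.1%
  I (7.0%): difference = 1.6%
  N (6.7%): difference = 1.9%
Step 3: Most likely is 'A' (8.2%, diff 0.4%); second most likely is 'T' (9.1%, diff 0.5%).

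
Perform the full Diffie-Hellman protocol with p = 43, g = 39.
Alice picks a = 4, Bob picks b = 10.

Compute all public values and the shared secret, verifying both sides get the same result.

Step 1: A = g^a mod p = 39^4 mod 43 = 41.
Step 2: B = g^b mod p = 39^10 mod 43 = 21.
Step 3: Alice computes s = B^a mod p = 21^4 mod 43 = 35.
Step 4: Bob computes s = A^b mod p = 41^10 mod 43 = 35.
Both sides agree: shared secret = 35.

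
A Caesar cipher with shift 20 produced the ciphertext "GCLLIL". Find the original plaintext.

Step 1: Reverse the shift by subtracting 20 from each letter position.
  G (position 6) -> position (6-20) mod 26 = 12 -> M
  C (position 2) -> position (2-20) mod 26 = 8 -> I
  L (position 11) -> position (11-20) mod 26 = 17 -> R
  L (position 11) -> position (11-20) mod 26 = 17 -> R
  I (position 8) -> position (8-20) mod 26 = 14 -> O
  L (position 11) -> position (11-20) mod 26 = 17 -> R
Decrypted message: MIRROR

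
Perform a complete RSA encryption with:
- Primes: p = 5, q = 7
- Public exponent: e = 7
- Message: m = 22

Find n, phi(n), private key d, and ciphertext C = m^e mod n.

Step 1: n = 5 * 7 = 35.
Step 2: phi(n) = (5-1)(7-1) = 4 * 6 = 24.
Step 3: Find d = 7^(-1) mod 24 = 7.
  Verify: 7 * 7 = 49 = 1 (mod 24).
Step 4: C = 22^7 mod 35 = 8.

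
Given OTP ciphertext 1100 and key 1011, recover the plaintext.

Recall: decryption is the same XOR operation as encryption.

Step 1: XOR ciphertext with key:
  Ciphertext: 1100
  Key:        1011
  XOR:        0111
Step 2: Plaintext = 0111 = 7 in decimal.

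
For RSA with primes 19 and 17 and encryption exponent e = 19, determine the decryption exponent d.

Step 1: n = 19 * 17 = 323.
Step 2: phi(n) = 18 * 16 = 288.
Step 3: Find d such that 19 * d = 1 (mod 288).
Step 4: d = 19^(-1) mod 288 = 91.
Verification: 19 * 91 = 1729 = 6 * 288 + 1.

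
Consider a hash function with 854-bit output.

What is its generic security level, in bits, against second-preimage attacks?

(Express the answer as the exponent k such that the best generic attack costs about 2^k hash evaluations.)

Step 1: The hash has a 854-bit output.
Step 2: Second-preimage resistance means: given a specific input x, it should be infeasible to find a different y with h(y) = h(x).
With a 854-bit output, a generic search for a second preimage costs about 2^854 evaluations (each trial matches the fixed target with probability 2^-854).
Step 3: Security level = 854 bits.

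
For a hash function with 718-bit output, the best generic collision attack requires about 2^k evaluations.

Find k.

Step 1: The hash has a 718-bit output.
Step 2: Collision resistance means it should be infeasible to find any x != y with h(x) = h(y).
By the birthday bound, a generic collision search succeeds after about sqrt(2^718) = 2^(718/2) = 2^359 evaluations.
Step 3: Security level = 359 bits.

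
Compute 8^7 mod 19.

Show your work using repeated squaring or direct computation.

Step 1: Compute 8^7 mod 19 step by step, reducing modulo 19 at each step.
  8^1 mod 19 = 8
  8^2 mod 19 = (8 * 8) mod 19 = 7
  8^3 mod 19 = (7 * 8) mod 19 = 18
  8^4 mod 19 = (18 * 8) mod 19 = 11
  8^5 mod 19 = (11 * 8) mod 19 = 12
  8^6 mod 19 = (12 * 8) mod 19 = 1
  8^7 mod 19 = (1 * 8) mod 19 = 8
Step 2: Result = 8.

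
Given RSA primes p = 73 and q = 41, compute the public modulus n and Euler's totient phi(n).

Step 1: n = p * q = 73 * 41 = 2993.
Step 2: phi(n) = (p-1)(q-1) = 72 * 40 = 2880.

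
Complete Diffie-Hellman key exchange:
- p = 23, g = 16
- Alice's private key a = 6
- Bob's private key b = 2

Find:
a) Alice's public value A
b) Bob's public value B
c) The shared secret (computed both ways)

Step 1: A = g^a mod p = 16^6 mod 23 = 4.
Step 2: B = g^b mod p = 16^2 mod 23 = 3.
Step 3: Alice computes s = B^a mod p = 3^6 mod 23 = 16.
Step 4: Bob computes s = A^b mod p = 4^2 mod 23 = 16.
Both sides agree: shared secret = 16.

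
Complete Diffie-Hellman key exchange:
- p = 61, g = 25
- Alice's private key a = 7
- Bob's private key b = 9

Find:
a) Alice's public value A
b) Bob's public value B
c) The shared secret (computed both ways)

Step 1: A = g^a mod p = 25^7 mod 61 = 12.
Step 2: B = g^b mod p = 25^9 mod 61 = 58.
Step 3: Alice computes s = B^a mod p = 58^7 mod 61 = 9.
Step 4: Bob computes s = A^b mod p = 12^9 mod 61 = 9.
Both sides agree: shared secret = 9.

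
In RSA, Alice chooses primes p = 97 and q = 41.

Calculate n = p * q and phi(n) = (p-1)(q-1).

Step 1: n = p * q = 97 * 41 = 3977.
Step 2: phi(n) = (p-1)(q-1) = 96 * 40 = 3840.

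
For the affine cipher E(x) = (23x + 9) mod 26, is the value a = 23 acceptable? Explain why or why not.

Step 1: Compute gcd(23, 26).
Step 2: gcd(23, 26) = 1.
Since gcd = 1, 23 is coprime with 26, so it is a valid key.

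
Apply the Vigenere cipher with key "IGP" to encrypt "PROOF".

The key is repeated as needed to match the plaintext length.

Step 1: Repeat key to match plaintext length:
  Plaintext: PROOF
  Key:       IGPIG
Step 2: Encrypt each letter:
  P(15) + I(8) = (15+8) mod 26 = 23 = X
  R(17) + G(6) = (17+6) mod 26 = 23 = X
  O(14) + P(15) = (14+15) mod 26 = 3 = D
  O(14) + I(8) = (14+8) mod 26 = 22 = W
  F(5) + G(6) = (5+6) mod 26 = 11 = L
Ciphertext: XXDWL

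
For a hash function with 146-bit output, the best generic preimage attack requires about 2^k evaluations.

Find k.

Step 1: The hash has a 146-bit output.
Step 2: Preimage resistance means: given a digest h(x), it should be infeasible to find any input that hashes to it.
With a 146-bit output there are 2^146 possible digests, so a generic brute-force preimage search costs about 2^146 evaluations.
Step 3: Security level = 146 bits.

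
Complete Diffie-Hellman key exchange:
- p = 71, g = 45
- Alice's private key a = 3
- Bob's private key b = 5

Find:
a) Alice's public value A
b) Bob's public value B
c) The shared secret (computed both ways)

Step 1: A = g^a mod p = 45^3 mod 71 = 32.
Step 2: B = g^b mod p = 45^5 mod 71 = 48.
Step 3: Alice computes s = B^a mod p = 48^3 mod 71 = 45.
Step 4: Bob computes s = A^b mod p = 32^5 mod 71 = 45.
Both sides agree: shared secret = 45.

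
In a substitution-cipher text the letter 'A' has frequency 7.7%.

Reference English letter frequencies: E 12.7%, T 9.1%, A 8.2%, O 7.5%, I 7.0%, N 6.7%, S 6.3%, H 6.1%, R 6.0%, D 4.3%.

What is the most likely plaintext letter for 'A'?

Step 1: The observed frequency is 7.7%.
Step 2: Compare with English frequencies:
  E: 12.7% (difference: 5.0%)
  T: 9.1% (difference: 1.4%)
  A: 8.2% (difference: 0.5%)
  O: 7.5% (difference: 0.2%) <-- closest
  I: 7.0% (difference: 0.7%)
  N: 6.7% (difference: 1.0%)
  S: 6.3% (difference: 1.4%)
  H: 6.1% (difference: 1.6%)
  R: 6.0% (difference: 1.7%)
  D: 4.3% (difference: 3.4%)
Step 3: 'A' most likely represents 'O' (frequency 7.5%).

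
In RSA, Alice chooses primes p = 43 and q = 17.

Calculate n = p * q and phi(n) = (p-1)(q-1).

Step 1: n = p * q = 43 * 17 = 731.
Step 2: phi(n) = (p-1)(q-1) = 42 * 16 = 672.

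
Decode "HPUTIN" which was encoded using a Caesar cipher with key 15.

Step 1: Reverse the shift by subtracting 15 from each letter position.
  H (position 7) -> position (7-15) mod 26 = 18 -> S
  P (position 15) -> position (15-15) mod 26 = 0 -> A
  U (position 20) -> position (20-15) mod 26 = 5 -> F
  T (position 19) -> position (19-15) mod 26 = 4 -> E
  I (position 8) -> position (8-15) mod 26 = 19 -> T
  N (position 13) -> position (13-15) mod 26 = 24 -> Y
Decrypted message: SAFETY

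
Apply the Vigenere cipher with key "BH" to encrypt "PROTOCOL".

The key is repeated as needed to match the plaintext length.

Step 1: Repeat key to match plaintext length:
  Plaintext: PROTOCOL
  Key:       BHBHBHBH
Step 2: Encrypt each letter:
  P(15) + B(1) = (15+1) mod 26 = 16 = Q
  R(17) + H(7) = (17+7) mod 26 = 24 = Y
  O(14) + B(1) = (14+1) mod 26 = 15 = P
  T(19) + H(7) = (19+7) mod 26 = 0 = A
  O(14) + B(1) = (14+1) mod 26 = 15 = P
  C(2) + H(7) = (2+7) mod 26 = 9 = J
  O(14) + B(1) = (14+1) mod 26 = 15 = P
  L(11) + H(7) = (11+7) mod 26 = 18 = S
Ciphertext: QYPAPJPS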